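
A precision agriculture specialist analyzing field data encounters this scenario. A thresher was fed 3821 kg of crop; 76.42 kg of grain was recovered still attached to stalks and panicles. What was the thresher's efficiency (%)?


eta = (total - unthreshed) / total * 100
    = (3821 - 76.42) / 3821 * 100
    = 3744.58 / 3821 * 100
    = 98%


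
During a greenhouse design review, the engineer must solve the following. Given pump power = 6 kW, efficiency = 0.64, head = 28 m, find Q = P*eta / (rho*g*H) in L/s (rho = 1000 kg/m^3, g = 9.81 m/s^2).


Q = (P * 1000 * eta) / (rho * g * H)
  = (6 * 1000 * 0.64) / (1000 * 9.81 * 28)
  = 3840 / 274680
  = 0.01398 m^3/s = 13.98 L/s


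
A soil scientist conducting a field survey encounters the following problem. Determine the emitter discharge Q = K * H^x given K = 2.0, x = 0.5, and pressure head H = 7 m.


Q = K * H^x
  = 2.0 * 7^0.5
  = 2.0 * 2.6458
  = 5.29 L/h


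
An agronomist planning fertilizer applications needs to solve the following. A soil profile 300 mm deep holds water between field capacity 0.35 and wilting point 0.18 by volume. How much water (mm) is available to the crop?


AW = (FC - WP) * D
   = (0.35 - 0.18) * 300
   = 0.17 * 300
   = 51 mm


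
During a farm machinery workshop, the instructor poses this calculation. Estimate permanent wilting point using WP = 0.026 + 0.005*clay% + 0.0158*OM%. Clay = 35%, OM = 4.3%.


WP = 0.026 + 0.005*35 + 0.0158*4.3
   = 0.026 + 0.1750 + 0.0679
   = 0.2689


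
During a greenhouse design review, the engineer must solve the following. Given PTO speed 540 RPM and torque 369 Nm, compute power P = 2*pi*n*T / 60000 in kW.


P = 2*pi*n*T / 60000
  = 2*pi * 540 * 369 / 60000
  = 1251987.50 / 60000
  = 20.87 kW


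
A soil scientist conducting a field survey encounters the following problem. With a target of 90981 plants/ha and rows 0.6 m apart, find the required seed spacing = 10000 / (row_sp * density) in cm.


spacing = 10000 / (row_sp * density)
        = 10000 / (0.6 * 90981)
        = 10000 / 54588.60
        = 0.18319 m = 18.32 cm


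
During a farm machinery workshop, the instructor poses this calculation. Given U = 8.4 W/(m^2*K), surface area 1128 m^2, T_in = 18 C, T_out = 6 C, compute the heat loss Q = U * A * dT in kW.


dT = 18 - (6) = 12 K
Q = U * A * dT
  = 8.4 * 1128 * 12
  = 113702.40 W = 113.70 kW


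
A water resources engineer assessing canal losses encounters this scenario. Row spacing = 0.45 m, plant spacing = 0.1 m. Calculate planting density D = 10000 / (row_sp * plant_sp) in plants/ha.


D = 10000 / (row_sp * plant_sp)
  = 10000 / (0.45 * 0.1)
  = 10000 / 0.0450
  = 222222.22 plants/ha


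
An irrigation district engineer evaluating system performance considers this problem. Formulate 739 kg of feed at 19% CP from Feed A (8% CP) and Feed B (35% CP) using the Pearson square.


parts_A = CP_b - target = 35 - 19 = 16
parts_B = target - CP_a = 19 - 8 = 11
total_parts = 16 + 11 = 27
Feed A = 739 * 16 / 27 = 437.93 kg
Feed B = 739 * 11 / 27 = 301.07 kg

437.93 kg


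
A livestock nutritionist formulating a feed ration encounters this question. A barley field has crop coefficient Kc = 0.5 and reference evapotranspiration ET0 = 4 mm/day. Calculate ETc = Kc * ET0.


ETc = Kc * ET0
    = 0.5 * 4
    = 2 mm/day


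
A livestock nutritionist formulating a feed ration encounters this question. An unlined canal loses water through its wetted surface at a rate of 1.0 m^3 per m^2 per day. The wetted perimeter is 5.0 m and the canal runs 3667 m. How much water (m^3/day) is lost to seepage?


S = C * P * L
  = 1.0 * 5.0 * 3667
  = 18335 m^3/day


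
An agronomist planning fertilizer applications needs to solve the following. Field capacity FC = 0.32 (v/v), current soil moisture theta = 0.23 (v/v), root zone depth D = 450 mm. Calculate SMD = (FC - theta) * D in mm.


SMD = (FC - theta) * D
    = (0.32 - 0.23) * 450
    = 0.090 * 450
    = 40.50 mm


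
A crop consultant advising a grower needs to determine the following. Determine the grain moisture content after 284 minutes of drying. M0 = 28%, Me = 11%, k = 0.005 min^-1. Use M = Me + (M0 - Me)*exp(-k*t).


M = Me + (M0 - Me) * e^(-k*t)
  = 11 + (28 - 11) * e^(-0.005*284)
  = 11 + 17 * e^(-1.420)
  = 11 + 17 * 0.24171
  = 11 + 4.1091
  = 15.11%


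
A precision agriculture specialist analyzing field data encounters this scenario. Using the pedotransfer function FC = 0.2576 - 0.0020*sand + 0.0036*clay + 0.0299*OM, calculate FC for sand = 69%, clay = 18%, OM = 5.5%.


FC = 0.2576 - 0.0020*69 + 0.0036*18 + 0.0299*5.5
   = 0.2576 - 0.1380 + 0.0648 + 0.1645
   = 0.3489


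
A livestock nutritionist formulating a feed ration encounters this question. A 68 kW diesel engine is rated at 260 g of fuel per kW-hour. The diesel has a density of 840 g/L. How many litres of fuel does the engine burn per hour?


FC = P * BSFC / rho_fuel
   = 68 * 260 / 840
   = 17680 / 840
   = 21.05 L/h


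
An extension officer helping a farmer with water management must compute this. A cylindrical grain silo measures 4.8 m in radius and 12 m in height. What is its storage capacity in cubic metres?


V = pi * r^2 * h
  = pi * 4.8^2 * 12
  = pi * 23.04 * 12
  = 868.59 m^3


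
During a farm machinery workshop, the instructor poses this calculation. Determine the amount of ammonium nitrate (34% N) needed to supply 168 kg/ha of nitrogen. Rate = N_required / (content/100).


Rate = N_required / (N_content / 100)
     = 168 / (34 / 100)
     = 168 / 0.34
     = 494.12 kg/ha


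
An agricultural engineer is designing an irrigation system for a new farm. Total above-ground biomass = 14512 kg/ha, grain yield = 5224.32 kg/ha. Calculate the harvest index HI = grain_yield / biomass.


HI = grain_yield / biomass
   = 5224.32 / 14512
   = 0.36


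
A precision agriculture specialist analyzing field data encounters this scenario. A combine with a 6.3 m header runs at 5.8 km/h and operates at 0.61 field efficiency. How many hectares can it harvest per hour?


C = w * v * eta_f / 10
  = 6.3 * 5.8 * 0.61 / 10
  = 22.29 / 10
  = 2.23 ha/h


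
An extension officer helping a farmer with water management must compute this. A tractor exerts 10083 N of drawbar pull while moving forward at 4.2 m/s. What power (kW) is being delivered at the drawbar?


P = F * v / 1000
  = 10083 * 4.2 / 1000
  = 42348.60 / 1000
  = 42.35 kW


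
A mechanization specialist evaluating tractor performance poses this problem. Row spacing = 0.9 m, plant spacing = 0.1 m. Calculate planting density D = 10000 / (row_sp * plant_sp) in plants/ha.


D = 10000 / (row_sp * plant_sp)
  = 10000 / (0.9 * 0.1)
  = 10000 / 0.0900
  = 111111.11 plants/ha


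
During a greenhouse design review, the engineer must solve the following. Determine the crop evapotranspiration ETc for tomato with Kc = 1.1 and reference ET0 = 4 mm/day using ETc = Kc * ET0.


ETc = Kc * ET0
    = 1.1 * 4
    = 4.40 mm/day


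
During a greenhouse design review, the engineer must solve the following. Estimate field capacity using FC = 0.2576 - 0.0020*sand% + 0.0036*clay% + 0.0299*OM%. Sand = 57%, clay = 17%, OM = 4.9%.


FC = 0.2576 - 0.0020*57 + 0.0036*17 + 0.0299*4.9
   = 0.2576 - 0.1140 + 0.0612 + 0.1465
   = 0.3513


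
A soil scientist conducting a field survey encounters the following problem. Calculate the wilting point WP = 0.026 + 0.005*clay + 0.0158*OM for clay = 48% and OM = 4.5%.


WP = 0.026 + 0.005*48 + 0.0158*4.5
   = 0.026 + 0.2400 + 0.0711
   = 0.3371


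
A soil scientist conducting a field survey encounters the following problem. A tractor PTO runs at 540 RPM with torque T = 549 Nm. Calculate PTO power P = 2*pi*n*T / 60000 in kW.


P = 2*pi*n*T / 60000
  = 2*pi * 540 * 549 / 60000
  = 1862713.12 / 60000
  = 31.05 kW


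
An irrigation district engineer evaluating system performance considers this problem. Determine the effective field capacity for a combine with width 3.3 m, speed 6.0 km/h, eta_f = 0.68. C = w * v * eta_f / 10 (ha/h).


C = w * v * eta_f / 10
  = 3.3 * 6.0 * 0.68 / 10
  = 13.46 / 10
  = 1.35 ha/h


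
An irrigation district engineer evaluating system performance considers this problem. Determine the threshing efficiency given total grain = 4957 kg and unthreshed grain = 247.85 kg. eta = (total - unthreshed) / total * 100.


eta = (total - unthreshed) / total * 100
    = (4957 - 247.85) / 4957 * 100
    = 4709.15 / 4957 * 100
    = 95%


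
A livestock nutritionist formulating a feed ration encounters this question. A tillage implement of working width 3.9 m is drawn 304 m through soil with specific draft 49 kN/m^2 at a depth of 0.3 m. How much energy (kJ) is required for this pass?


E = k * d * w * L
  = 49 * 0.3 * 3.9 * 304
  = 17428.32 kJ


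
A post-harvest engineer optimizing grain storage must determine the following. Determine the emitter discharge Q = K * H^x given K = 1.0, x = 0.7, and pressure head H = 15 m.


Q = K * H^x
  = 1.0 * 15^0.7
  = 1.0 * 6.6568
  = 6.66 L/h


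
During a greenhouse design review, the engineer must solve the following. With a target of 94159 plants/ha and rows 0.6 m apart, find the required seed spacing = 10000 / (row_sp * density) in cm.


spacing = 10000 / (row_sp * density)
        = 10000 / (0.6 * 94159)
        = 10000 / 56495.40
        = 0.17701 m = 17.70 cm


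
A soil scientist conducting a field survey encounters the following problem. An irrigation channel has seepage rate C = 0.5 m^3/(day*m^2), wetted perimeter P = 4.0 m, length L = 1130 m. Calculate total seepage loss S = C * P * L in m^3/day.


S = C * P * L
  = 0.5 * 4.0 * 1130
  = 2260 m^3/day


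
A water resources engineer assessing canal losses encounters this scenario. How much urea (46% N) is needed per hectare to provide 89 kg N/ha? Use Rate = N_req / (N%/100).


Rate = N_required / (N_content / 100)
     = 89 / (46 / 100)
     = 89 / 0.46
     = 193.48 kg/ha


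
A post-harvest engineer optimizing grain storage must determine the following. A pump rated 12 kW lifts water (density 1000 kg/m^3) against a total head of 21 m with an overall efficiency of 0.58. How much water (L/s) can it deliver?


Q = (P * 1000 * eta) / (rho * g * H)
  = (12 * 1000 * 0.58) / (1000 * 9.81 * 21)
  = 6960 / 206010
  = 0.03378 m^3/s = 33.78 L/s


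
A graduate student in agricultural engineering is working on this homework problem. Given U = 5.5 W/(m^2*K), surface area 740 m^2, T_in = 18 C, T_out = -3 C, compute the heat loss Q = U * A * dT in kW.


dT = 18 - (-3) = 21 K
Q = U * A * dT
  = 5.5 * 740 * 21
  = 85470 W = 85.47 kW


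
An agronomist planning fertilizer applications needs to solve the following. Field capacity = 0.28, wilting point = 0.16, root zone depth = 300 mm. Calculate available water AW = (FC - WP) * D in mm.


AW = (FC - WP) * D
   = (0.28 - 0.16) * 300
   = 0.12 * 300
   = 36 mm


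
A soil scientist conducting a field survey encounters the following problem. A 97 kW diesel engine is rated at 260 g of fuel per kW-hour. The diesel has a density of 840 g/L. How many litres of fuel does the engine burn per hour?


FC = P * BSFC / rho_fuel
   = 97 * 260 / 840
   = 25220 / 840
   = 30.02 L/h


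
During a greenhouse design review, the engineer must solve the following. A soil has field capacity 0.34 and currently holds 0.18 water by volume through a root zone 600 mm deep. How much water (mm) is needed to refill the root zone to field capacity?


SMD = (FC - theta) * D
    = (0.34 - 0.18) * 600
    = 0.160 * 600
    = 96 mm


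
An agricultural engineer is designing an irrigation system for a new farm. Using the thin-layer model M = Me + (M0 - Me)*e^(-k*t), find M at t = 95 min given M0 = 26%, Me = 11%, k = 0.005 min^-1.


M = Me + (M0 - Me) * e^(-k*t)
  = 11 + (26 - 11) * e^(-0.005*95)
  = 11 + 15 * e^(-0.475)
  = 11 + 15 * 0.62189
  = 11 + 9.3283
  = 20.33%


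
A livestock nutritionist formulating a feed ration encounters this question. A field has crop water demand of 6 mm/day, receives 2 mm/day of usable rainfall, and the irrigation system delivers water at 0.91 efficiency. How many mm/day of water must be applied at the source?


IWR = (ETc - Pe) / Ea
    = (6 - 2) / 0.91
    = 4 / 0.91
    = 4.40 mm/day


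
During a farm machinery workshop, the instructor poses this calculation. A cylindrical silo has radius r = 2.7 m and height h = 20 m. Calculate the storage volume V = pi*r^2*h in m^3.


V = pi * r^2 * h
  = pi * 2.7^2 * 20
  = pi * 7.29 * 20
  = 458.04 m^3


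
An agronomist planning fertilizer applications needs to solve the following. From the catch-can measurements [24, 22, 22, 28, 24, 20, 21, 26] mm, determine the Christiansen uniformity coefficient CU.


xbar = 187 / 8 = 23.375
sum|xi - xbar| = 17
CU = 100 * (1 - 17 / (8 * 23.375))
   = 100 * (1 - 0.0909)
   = 90.91%


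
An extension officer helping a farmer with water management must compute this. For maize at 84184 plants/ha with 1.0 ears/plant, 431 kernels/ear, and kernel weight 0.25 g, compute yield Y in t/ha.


Y = density * ears * kernels * kw
  = 84184 * 1.0 * 431 * 0.25 g/ha
  = 9070826 g/ha
  = 9070.83 kg/ha = 9.07 t/ha


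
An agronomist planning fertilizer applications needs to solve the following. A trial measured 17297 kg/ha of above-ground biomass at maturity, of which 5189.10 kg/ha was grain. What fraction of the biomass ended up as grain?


HI = grain_yield / biomass
   = 5189.10 / 17297
   = 0.30


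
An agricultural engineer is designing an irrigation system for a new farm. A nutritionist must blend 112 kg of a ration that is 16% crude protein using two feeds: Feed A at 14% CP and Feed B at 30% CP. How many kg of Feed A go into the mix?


parts_A = CP_b - target = 30 - 16 = 14
parts_B = target - CP_a = 16 - 14 = 2
total_parts = 14 + 2 = 16
Feed A = 112 * 14 / 16 = 98 kg
Feed B = 112 * 2 / 16 = 14 kg

98 kg


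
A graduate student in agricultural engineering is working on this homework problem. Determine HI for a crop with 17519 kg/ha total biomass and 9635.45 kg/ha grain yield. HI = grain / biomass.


HI = grain_yield / biomass
   = 9635.45 / 17519
   = 0.55


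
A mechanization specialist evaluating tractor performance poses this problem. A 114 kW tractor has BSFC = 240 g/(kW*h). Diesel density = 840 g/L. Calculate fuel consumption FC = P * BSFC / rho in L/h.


FC = P * BSFC / rho_fuel
   = 114 * 240 / 840
   = 27360 / 840
   = 32.57 L/h


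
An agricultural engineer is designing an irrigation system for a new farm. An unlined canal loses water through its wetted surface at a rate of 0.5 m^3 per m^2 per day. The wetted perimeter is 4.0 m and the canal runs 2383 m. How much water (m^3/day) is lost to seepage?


S = C * P * L
  = 0.5 * 4.0 * 2383
  = 4766 m^3/day


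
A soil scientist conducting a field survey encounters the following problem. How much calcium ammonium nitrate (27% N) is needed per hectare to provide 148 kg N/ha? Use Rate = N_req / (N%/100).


Rate = N_required / (N_content / 100)
     = 148 / (27 / 100)
     = 148 / 0.27
     = 548.15 kg/ha


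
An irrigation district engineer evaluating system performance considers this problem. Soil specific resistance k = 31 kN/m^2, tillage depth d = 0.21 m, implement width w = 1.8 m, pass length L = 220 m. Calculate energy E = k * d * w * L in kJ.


E = k * d * w * L
  = 31 * 0.21 * 1.8 * 220
  = 2577.96 kJ


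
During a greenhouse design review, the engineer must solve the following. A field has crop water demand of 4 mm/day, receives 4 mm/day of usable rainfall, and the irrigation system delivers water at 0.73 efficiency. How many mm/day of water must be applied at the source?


IWR = (ETc - Pe) / Ea
    = (4 - 4) / 0.73
    = 0 / 0.73
    = 0 mm/day


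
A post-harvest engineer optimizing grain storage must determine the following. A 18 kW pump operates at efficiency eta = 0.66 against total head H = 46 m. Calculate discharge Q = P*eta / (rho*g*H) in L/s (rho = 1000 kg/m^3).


Q = (P * 1000 * eta) / (rho * g * H)
  = (18 * 1000 * 0.66) / (1000 * 9.81 * 46)
  = 11880 / 451260
  = 0.02633 m^3/s = 26.33 L/s


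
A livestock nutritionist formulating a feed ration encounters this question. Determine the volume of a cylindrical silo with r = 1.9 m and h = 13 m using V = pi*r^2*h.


V = pi * r^2 * h
  = pi * 1.9^2 * 13
  = pi * 3.61 * 13
  = 147.43 m^3


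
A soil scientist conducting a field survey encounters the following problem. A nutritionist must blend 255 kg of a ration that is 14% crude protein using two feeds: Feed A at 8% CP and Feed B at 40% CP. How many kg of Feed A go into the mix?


parts_A = CP_b - target = 40 - 14 = 26
parts_B = target - CP_a = 14 - 8 = 6
total_parts = 26 + 6 = 32
Feed A = 255 * 26 / 32 = 207.19 kg
Feed B = 255 * 6 / 32 = 47.81 kg

207.19 kg


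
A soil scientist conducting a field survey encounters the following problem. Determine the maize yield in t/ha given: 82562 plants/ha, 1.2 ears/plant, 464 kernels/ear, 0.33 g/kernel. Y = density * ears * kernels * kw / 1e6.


Y = density * ears * kernels * kw
  = 82562 * 1.2 * 464 * 0.33 g/ha
  = 15170272.13 g/ha
  = 15170.27 kg/ha = 15.17 t/ha


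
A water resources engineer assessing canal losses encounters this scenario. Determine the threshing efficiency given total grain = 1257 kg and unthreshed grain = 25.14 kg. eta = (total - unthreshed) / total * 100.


eta = (total - unthreshed) / total * 100
    = (1257 - 25.14) / 1257 * 100
    = 1231.86 / 1257 * 100
    = 98%


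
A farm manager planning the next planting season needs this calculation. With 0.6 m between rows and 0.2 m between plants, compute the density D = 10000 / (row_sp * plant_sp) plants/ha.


D = 10000 / (row_sp * plant_sp)
  = 10000 / (0.6 * 0.2)
  = 10000 / 0.1200
  = 83333.33 plants/ha


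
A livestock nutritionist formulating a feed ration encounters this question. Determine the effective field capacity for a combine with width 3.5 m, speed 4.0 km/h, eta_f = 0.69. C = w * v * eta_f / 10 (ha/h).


C = w * v * eta_f / 10
  = 3.5 * 4.0 * 0.69 / 10
  = 9.66 / 10
  = 0.97 ha/h


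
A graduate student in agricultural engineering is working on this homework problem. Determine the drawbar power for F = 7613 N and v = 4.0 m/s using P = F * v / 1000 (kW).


P = F * v / 1000
  = 7613 * 4.0 / 1000
  = 30452 / 1000
  = 30.45 kW


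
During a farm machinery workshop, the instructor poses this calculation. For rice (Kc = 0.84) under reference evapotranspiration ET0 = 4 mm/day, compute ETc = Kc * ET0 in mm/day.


ETc = Kc * ET0
    = 0.84 * 4
    = 3.36 mm/day


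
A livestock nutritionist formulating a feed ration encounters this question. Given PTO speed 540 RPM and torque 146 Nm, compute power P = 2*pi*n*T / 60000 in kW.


P = 2*pi*n*T / 60000
  = 2*pi * 540 * 146 / 60000
  = 495366.33 / 60000
  = 8.26 kW


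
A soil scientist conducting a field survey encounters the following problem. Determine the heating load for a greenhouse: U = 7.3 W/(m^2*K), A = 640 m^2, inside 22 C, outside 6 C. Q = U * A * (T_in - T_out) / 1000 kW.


dT = 22 - (6) = 16 K
Q = U * A * dT
  = 7.3 * 640 * 16
  = 74752 W = 74.75 kW


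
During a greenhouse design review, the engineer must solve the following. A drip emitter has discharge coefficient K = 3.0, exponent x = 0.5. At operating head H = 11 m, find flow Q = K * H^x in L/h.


Q = K * H^x
  = 3.0 * 11^0.5
  = 3.0 * 3.3166
  = 9.95 L/h


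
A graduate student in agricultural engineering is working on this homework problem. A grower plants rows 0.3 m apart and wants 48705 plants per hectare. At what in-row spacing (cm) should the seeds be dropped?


spacing = 10000 / (row_sp * density)
        = 10000 / (0.3 * 48705)
        = 10000 / 14611.50
        = 0.68439 m = 68.44 cm


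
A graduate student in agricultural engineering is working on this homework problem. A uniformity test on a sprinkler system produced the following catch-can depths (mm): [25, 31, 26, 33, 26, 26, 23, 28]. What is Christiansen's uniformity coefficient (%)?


xbar = 218 / 8 = 27.250
sum|xi - xbar| = 20.500
CU = 100 * (1 - 20.500 / (8 * 27.250))
   = 100 * (1 - 0.0940)
   = 90.60%


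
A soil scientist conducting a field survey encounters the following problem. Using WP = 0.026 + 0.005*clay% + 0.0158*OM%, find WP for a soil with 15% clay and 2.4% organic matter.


WP = 0.026 + 0.005*15 + 0.0158*2.4
   = 0.026 + 0.0750 + 0.0379
   = 0.1389


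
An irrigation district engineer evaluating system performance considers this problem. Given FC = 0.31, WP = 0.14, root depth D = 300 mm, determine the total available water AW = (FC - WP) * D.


AW = (FC - WP) * D
   = (0.31 - 0.14) * 300
   = 0.17 * 300
   = 51 mm


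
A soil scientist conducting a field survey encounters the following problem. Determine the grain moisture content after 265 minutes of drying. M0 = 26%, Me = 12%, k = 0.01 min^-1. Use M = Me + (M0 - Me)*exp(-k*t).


M = Me + (M0 - Me) * e^(-k*t)
  = 12 + (26 - 12) * e^(-0.01*265)
  = 12 + 14 * e^(-2.650)
  = 12 + 14 * 0.07065
  = 12 + 0.9891
  = 12.99%


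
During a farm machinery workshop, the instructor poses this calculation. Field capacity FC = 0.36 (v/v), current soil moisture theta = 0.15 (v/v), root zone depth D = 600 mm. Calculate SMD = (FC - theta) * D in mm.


SMD = (FC - theta) * D
    = (0.36 - 0.15) * 600
    = 0.210 * 600
    = 126 mm


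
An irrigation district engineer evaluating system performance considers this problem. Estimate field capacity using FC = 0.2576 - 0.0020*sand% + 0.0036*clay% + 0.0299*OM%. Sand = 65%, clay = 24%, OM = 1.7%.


FC = 0.2576 - 0.0020*65 + 0.0036*24 + 0.0299*1.7
   = 0.2576 - 0.1300 + 0.0864 + 0.0508
   = 0.2648


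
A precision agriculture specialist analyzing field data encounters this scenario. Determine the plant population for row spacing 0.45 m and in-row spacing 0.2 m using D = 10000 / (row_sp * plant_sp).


D = 10000 / (row_sp * plant_sp)
  = 10000 / (0.45 * 0.2)
  = 10000 / 0.0900
  = 111111.11 plants/ha


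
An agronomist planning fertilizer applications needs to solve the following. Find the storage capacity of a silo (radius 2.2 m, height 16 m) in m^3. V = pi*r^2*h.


V = pi * r^2 * h
  = pi * 2.2^2 * 16
  = pi * 4.84 * 16
  = 243.28 m^3


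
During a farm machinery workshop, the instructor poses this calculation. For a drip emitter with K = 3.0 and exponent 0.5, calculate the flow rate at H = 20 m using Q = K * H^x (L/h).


Q = K * H^x
  = 3.0 * 20^0.5
  = 3.0 * 4.4721
  = 13.42 L/h


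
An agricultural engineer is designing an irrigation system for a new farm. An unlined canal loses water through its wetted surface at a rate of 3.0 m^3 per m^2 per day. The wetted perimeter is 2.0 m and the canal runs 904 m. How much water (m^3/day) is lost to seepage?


S = C * P * L
  = 3.0 * 2.0 * 904
  = 5424 m^3/day


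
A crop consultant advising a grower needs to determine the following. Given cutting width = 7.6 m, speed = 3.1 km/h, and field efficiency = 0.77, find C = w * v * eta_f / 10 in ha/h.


C = w * v * eta_f / 10
  = 7.6 * 3.1 * 0.77 / 10
  = 18.14 / 10
  = 1.81 ha/h


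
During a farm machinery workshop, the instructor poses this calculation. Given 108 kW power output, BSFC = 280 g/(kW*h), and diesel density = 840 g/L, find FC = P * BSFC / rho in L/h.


FC = P * BSFC / rho_fuel
   = 108 * 280 / 840
   = 30240 / 840
   = 36 L/h


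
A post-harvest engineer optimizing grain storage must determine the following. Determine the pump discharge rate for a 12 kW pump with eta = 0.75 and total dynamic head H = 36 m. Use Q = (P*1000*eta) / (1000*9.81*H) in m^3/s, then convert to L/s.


Q = (P * 1000 * eta) / (rho * g * H)
  = (12 * 1000 * 0.75) / (1000 * 9.81 * 36)
  = 9000 / 353160
  = 0.02548 m^3/s = 25.48 L/s


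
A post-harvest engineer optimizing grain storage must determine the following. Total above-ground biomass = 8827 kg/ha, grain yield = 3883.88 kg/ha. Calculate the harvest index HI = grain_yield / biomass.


HI = grain_yield / biomass
   = 3883.88 / 8827
   = 0.44


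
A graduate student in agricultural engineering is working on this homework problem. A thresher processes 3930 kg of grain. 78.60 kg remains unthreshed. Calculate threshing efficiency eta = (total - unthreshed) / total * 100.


eta = (total - unthreshed) / total * 100
    = (3930 - 78.60) / 3930 * 100
    = 3851.40 / 3930 * 100
    = 98%


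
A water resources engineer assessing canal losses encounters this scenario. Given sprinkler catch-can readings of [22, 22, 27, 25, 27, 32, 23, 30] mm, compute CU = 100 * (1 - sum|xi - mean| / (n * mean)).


xbar = 208 / 8 = 26
sum|xi - xbar| = 24
CU = 100 * (1 - 24 / (8 * 26))
   = 100 * (1 - 0.1154)
   = 88.46%


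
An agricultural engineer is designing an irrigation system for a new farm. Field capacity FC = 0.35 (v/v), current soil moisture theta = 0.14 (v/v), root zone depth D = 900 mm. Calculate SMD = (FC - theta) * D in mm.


SMD = (FC - theta) * D
    = (0.35 - 0.14) * 900
    = 0.210 * 900
    = 189 mm


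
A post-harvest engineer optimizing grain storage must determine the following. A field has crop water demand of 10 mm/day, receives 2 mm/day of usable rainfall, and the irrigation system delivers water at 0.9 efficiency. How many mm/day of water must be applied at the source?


IWR = (ETc - Pe) / Ea
    = (10 - 2) / 0.9
    = 8 / 0.9
    = 8.89 mm/day


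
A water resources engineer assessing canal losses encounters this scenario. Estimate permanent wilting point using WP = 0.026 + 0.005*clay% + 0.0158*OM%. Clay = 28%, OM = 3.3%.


WP = 0.026 + 0.005*28 + 0.0158*3.3
   = 0.026 + 0.1400 + 0.0521
   = 0.2181


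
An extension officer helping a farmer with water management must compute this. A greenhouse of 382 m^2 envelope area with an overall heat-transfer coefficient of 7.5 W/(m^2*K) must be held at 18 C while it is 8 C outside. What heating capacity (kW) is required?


dT = 18 - (8) = 10 K
Q = U * A * dT
  = 7.5 * 382 * 10
  = 28650 W = 28.65 kW


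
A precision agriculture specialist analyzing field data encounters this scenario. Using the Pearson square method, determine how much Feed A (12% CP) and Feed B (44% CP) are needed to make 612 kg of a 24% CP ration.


parts_A = CP_b - target = 44 - 24 = 20
parts_B = target - CP_a = 24 - 12 = 12
total_parts = 20 + 12 = 32
Feed A = 612 * 20 / 32 = 382.50 kg
Feed B = 612 * 12 / 32 = 229.50 kg

382.50 kg


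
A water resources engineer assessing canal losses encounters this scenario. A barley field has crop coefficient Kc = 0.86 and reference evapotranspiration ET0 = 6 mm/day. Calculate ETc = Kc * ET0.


ETc = Kc * ET0
    = 0.86 * 6
    = 5.16 mm/day


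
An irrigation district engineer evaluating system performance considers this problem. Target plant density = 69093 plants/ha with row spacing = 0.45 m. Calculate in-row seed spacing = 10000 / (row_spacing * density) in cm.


spacing = 10000 / (row_sp * density)
        = 10000 / (0.45 * 69093)
        = 10000 / 31091.85
        = 0.32163 m = 32.16 cm


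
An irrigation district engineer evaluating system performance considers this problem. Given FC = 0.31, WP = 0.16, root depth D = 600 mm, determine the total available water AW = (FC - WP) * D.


AW = (FC - WP) * D
   = (0.31 - 0.16) * 600
   = 0.15 * 600
   = 90 mm


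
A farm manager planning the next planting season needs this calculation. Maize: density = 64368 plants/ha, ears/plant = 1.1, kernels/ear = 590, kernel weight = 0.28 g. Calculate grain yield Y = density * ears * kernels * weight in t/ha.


Y = density * ears * kernels * kw
  = 64368 * 1.1 * 590 * 0.28 g/ha
  = 11696952.96 g/ha
  = 11696.95 kg/ha = 11.70 t/ha


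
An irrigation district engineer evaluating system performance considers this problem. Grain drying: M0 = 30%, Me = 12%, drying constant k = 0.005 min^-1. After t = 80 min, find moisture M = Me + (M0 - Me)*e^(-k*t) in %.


M = Me + (M0 - Me) * e^(-k*t)
  = 12 + (30 - 12) * e^(-0.005*80)
  = 12 + 18 * e^(-0.400)
  = 12 + 18 * 0.67032
  = 12 + 12.0658
  = 24.07%


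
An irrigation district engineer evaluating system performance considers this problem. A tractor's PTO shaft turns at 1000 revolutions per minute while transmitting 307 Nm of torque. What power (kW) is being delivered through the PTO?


P = 2*pi*n*T / 60000
  = 2*pi * 1000 * 307 / 60000
  = 1928937.89 / 60000
  = 32.15 kW


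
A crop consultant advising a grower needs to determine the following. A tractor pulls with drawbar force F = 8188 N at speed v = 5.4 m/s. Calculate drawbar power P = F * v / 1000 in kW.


P = F * v / 1000
  = 8188 * 5.4 / 1000
  = 44215.20 / 1000
  = 44.22 kW


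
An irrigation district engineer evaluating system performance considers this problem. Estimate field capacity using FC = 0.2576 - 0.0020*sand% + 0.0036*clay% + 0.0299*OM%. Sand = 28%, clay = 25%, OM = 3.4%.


FC = 0.2576 - 0.0020*28 + 0.0036*25 + 0.0299*3.4
   = 0.2576 - 0.0560 + 0.0900 + 0.1017
   = 0.3933


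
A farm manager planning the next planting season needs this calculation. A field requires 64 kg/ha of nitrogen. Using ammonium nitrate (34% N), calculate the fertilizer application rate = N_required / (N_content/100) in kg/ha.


Rate = N_required / (N_content / 100)
     = 64 / (34 / 100)
     = 64 / 0.34
     = 188.24 kg/ha


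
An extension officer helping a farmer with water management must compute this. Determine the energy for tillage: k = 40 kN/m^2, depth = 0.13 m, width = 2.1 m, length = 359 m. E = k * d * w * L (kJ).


E = k * d * w * L
  = 40 * 0.13 * 2.1 * 359
  = 3920.28 kJ


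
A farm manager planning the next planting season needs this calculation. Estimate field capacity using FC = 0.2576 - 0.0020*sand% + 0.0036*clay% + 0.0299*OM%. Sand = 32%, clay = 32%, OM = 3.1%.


FC = 0.2576 - 0.0020*32 + 0.0036*32 + 0.0299*3.1
   = 0.2576 - 0.0640 + 0.1152 + 0.0927
   = 0.4015


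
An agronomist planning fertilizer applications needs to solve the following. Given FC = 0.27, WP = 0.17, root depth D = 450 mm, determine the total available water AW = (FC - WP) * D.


AW = (FC - WP) * D
   = (0.27 - 0.17) * 450
   = 0.10 * 450
   = 45 mm


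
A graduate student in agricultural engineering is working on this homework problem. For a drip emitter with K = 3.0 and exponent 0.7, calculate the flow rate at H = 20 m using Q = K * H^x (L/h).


Q = K * H^x
  = 3.0 * 20^0.7
  = 3.0 * 8.1418
  = 24.43 L/h


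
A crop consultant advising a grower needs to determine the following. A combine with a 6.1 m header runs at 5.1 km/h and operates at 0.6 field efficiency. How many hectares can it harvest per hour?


C = w * v * eta_f / 10
  = 6.1 * 5.1 * 0.6 / 10
  = 18.67 / 10
  = 1.87 ha/h


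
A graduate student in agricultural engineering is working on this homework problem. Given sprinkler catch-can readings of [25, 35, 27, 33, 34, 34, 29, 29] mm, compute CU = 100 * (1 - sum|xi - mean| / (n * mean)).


xbar = 246 / 8 = 30.750
sum|xi - xbar| = 26
CU = 100 * (1 - 26 / (8 * 30.750))
   = 100 * (1 - 0.1057)
   = 89.43%


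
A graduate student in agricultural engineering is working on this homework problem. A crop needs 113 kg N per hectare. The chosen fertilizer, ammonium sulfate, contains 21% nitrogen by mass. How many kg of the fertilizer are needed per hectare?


Rate = N_required / (N_content / 100)
     = 113 / (21 / 100)
     = 113 / 0.21
     = 538.10 kg/ha


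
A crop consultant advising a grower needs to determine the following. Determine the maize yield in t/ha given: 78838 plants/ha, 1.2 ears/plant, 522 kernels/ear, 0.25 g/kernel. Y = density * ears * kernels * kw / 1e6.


Y = density * ears * kernels * kw
  = 78838 * 1.2 * 522 * 0.25 g/ha
  = 12346030.80 g/ha
  = 12346.03 kg/ha = 12.35 t/ha


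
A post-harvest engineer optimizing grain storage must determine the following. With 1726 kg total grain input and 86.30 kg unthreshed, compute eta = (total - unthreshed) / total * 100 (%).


eta = (total - unthreshed) / total * 100
    = (1726 - 86.30) / 1726 * 100
    = 1639.70 / 1726 * 100
    = 95%


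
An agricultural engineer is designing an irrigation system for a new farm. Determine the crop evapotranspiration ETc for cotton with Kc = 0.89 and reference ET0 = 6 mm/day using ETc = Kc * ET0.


ETc = Kc * ET0
    = 0.89 * 6
    = 5.34 mm/day


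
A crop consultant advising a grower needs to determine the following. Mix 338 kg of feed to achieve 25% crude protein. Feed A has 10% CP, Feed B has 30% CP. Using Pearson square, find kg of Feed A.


parts_A = CP_b - target = 30 - 25 = 5
parts_B = target - CP_a = 25 - 10 = 15
total_parts = 5 + 15 = 20
Feed A = 338 * 5 / 20 = 84.50 kg
Feed B = 338 * 15 / 20 = 253.50 kg

84.50 kg


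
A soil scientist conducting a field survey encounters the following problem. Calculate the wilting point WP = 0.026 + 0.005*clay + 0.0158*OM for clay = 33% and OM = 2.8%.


WP = 0.026 + 0.005*33 + 0.0158*2.8
   = 0.026 + 0.1650 + 0.0442
   = 0.2352


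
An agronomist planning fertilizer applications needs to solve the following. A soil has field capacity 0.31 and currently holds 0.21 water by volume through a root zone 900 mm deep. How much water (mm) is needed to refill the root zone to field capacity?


SMD = (FC - theta) * D
    = (0.31 - 0.21) * 900
    = 0.100 * 900
    = 90 mm


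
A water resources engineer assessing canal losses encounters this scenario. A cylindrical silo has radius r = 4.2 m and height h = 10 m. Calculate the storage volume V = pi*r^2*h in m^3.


V = pi * r^2 * h
  = pi * 4.2^2 * 10
  = pi * 17.64 * 10
  = 554.18 m^3


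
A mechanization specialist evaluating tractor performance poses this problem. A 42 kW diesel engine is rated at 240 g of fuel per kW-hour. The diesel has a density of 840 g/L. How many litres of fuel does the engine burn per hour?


FC = P * BSFC / rho_fuel
   = 42 * 240 / 840
   = 10080 / 840
   = 12 L/h


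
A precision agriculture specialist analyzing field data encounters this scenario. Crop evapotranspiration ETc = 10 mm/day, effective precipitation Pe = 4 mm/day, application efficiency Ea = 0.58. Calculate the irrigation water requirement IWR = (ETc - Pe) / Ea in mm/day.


IWR = (ETc - Pe) / Ea
    = (10 - 4) / 0.58
    = 6 / 0.58
    = 10.34 mm/day


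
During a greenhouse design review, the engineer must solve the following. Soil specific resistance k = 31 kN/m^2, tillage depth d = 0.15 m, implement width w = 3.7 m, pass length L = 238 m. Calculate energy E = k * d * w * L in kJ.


E = k * d * w * L
  = 31 * 0.15 * 3.7 * 238
  = 4094.79 kJ


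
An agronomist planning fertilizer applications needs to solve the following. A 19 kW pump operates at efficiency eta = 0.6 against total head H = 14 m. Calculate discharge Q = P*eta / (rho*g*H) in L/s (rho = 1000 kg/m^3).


Q = (P * 1000 * eta) / (rho * g * H)
  = (19 * 1000 * 0.6) / (1000 * 9.81 * 14)
  = 11400 / 137340
  = 0.08301 m^3/s = 83.01 L/s


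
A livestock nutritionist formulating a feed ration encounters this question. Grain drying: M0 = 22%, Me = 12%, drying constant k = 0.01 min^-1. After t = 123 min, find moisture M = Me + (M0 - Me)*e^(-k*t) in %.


M = Me + (M0 - Me) * e^(-k*t)
  = 12 + (22 - 12) * e^(-0.01*123)
  = 12 + 10 * e^(-1.230)
  = 12 + 10 * 0.29229
  = 12 + 2.9229
  = 14.92%


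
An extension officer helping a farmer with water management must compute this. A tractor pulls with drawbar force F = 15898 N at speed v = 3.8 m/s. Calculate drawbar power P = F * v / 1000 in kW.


P = F * v / 1000
  = 15898 * 3.8 / 1000
  = 60412.40 / 1000
  = 60.41 kW


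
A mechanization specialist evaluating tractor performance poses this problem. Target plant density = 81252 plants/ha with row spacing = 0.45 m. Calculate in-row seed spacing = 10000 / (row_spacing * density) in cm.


spacing = 10000 / (row_sp * density)
        = 10000 / (0.45 * 81252)
        = 10000 / 36563.40
        = 0.27350 m = 27.35 cm


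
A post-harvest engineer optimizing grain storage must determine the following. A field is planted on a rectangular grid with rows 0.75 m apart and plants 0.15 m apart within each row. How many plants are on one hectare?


D = 10000 / (row_sp * plant_sp)
  = 10000 / (0.75 * 0.15)
  = 10000 / 0.1125
  = 88888.89 plants/ha


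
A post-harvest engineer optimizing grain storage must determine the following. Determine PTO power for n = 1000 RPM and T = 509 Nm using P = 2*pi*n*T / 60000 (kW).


P = 2*pi*n*T / 60000
  = 2*pi * 1000 * 509 / 60000
  = 3198141.32 / 60000
  = 53.30 kW


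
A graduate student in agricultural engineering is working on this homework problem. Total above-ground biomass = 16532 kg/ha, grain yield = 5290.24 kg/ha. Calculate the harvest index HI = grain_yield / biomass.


HI = grain_yield / biomass
   = 5290.24 / 16532
   = 0.32


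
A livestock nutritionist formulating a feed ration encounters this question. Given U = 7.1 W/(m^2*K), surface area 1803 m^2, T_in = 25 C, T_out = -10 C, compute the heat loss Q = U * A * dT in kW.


dT = 25 - (-10) = 35 K
Q = U * A * dT
  = 7.1 * 1803 * 35
  = 448045.50 W = 448.05 kW


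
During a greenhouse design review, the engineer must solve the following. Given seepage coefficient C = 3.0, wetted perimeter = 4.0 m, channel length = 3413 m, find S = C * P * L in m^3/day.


S = C * P * L
  = 3.0 * 4.0 * 3413
  = 40956 m^3/day


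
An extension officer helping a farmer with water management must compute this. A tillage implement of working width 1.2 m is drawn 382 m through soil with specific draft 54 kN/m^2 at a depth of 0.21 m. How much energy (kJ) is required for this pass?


E = k * d * w * L
  = 54 * 0.21 * 1.2 * 382
  = 5198.26 kJ


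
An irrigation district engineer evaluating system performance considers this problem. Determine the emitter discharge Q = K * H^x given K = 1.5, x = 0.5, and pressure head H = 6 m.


Q = K * H^x
  = 1.5 * 6^0.5
  = 1.5 * 2.4495
  = 3.67 L/h


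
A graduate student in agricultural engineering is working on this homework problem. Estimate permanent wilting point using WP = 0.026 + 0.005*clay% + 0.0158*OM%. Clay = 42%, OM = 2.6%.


WP = 0.026 + 0.005*42 + 0.0158*2.6
   = 0.026 + 0.2100 + 0.0411
   = 0.2771


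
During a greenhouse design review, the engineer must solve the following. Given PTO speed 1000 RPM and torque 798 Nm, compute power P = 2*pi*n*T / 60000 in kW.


P = 2*pi*n*T / 60000
  = 2*pi * 1000 * 798 / 60000
  = 5013981.88 / 60000
  = 83.57 kW


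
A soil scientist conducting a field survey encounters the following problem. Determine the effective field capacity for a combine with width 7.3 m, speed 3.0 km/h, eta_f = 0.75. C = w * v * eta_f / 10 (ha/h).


C = w * v * eta_f / 10
  = 7.3 * 3.0 * 0.75 / 10
  = 16.43 / 10
  = 1.64 ha/h


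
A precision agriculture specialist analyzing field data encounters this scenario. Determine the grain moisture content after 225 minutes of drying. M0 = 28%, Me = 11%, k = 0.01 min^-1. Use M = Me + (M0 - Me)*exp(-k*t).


M = Me + (M0 - Me) * e^(-k*t)
  = 11 + (28 - 11) * e^(-0.01*225)
  = 11 + 17 * e^(-2.250)
  = 11 + 17 * 0.10540
  = 11 + 1.7918
  = 12.79%


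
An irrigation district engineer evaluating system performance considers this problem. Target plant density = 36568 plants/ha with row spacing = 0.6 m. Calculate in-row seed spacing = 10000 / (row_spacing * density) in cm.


spacing = 10000 / (row_sp * density)
        = 10000 / (0.6 * 36568)
        = 10000 / 21940.80
        = 0.45577 m = 45.58 cm


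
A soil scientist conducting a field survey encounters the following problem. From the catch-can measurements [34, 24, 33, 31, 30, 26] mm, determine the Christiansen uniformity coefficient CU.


xbar = 178 / 6 = 29.667
sum|xi - xbar| = 18.667
CU = 100 * (1 - 18.667 / (6 * 29.667))
   = 100 * (1 - 0.1049)
   = 89.51%


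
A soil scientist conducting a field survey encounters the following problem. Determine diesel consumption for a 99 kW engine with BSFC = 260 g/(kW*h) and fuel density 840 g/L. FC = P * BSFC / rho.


FC = P * BSFC / rho_fuel
   = 99 * 260 / 840
   = 25740 / 840
   = 30.64 L/h
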